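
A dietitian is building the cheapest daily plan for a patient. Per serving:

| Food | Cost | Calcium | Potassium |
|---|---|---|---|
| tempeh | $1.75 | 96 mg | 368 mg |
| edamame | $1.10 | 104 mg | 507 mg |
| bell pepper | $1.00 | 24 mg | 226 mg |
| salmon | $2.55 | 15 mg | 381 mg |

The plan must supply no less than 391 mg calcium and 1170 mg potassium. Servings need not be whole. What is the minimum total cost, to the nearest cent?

A basic optimal solution has at most two foods positive. Try each food alone and each pair with both targets met exactly.
tempeh only: max(391/96, 1170/368) = 4.073 servings → $7.13.
edamame only: max(391/104, 1170/507) = 3.76 servings → $4.14.
bell pepper only: max(391/24, 1170/226) = 16.29 servings → $16.29.
salmon only: max(391/15, 1170/381) = 26.07 servings → $66.47.
tempeh + edamame: the both-tight solution has a negative serving — not a feasible corner.
tempeh + bell pepper: intersection lies outside the first quadrant.
tempeh + salmon with both targets exact would need a negative amount; discard.
edamame + bell pepper: intersection lies outside the first quadrant.
edamame + salmon with both targets exact would need a negative amount; discard.
bell pepper + salmon with both targets exact would need a negative amount; discard.
So the least-cost plan costs $4.14.

$4.14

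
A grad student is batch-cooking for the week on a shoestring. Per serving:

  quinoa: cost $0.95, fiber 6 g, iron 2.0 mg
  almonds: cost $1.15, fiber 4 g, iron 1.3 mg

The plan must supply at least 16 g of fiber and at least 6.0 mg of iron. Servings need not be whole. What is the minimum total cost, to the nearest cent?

$2.85

Two binding constraints pin down two serving amounts, so the optimal mix uses at most two foods. The candidates are each food alone (scaled to the tighter of fiber/iron) and each pair with both constraints tight.
quinoa only: max(16/6, 6.0/2.0) = 3 servings → $2.85.
almonds only: max(16/4, 6.0/1.3) = 4.615 servings → $5.31.
quinoa + almonds with both targets exact would need a negative amount; discard.
The minimum over all feasible corners is $2.85.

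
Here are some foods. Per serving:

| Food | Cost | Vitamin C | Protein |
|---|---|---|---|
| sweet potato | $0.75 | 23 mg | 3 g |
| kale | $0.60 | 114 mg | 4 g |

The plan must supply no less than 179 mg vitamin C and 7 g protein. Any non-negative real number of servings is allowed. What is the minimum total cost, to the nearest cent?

$1.05

sweet potato only: max(179/23, 7/3) = 7.783 servings → $5.84.
kale only: max(179/114, 7/4) = 1.75 servings → $1.05.
sweet potato + kale with both tight: 0.328 servings and 1.504 servings → $1.15.
The minimum over all feasible corners is $1.05.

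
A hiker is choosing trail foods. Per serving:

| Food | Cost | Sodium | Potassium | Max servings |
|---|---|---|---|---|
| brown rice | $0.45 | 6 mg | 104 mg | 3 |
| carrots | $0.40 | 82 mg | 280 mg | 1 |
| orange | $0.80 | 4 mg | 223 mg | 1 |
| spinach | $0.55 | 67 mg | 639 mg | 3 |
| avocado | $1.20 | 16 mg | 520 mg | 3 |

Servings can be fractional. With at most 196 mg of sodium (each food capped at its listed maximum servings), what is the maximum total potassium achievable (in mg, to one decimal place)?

3296.7 mg

Potassium per mg sodium: orange 55.75, avocado 32.5, brown rice 17.33, spinach 9.537, carrots 3.415.
Take 1 serving of orange: uses 4 mg sodium, +223.0 mg potassium (running total 223.0 mg).
Take 3 servings of avocado: uses 48 mg sodium, +1560.0 mg potassium (running total 1783.0 mg).
Take 3 servings of brown rice: uses 18 mg sodium, +312.0 mg potassium (running total 2095.0 mg).
Take 1.881 servings of spinach: uses 126 mg sodium, +1201.7 mg potassium (running total 3296.7 mg).
Filling greedily by potassium-per-mg sodium is optimal for one linear limit, giving 3296.7 mg.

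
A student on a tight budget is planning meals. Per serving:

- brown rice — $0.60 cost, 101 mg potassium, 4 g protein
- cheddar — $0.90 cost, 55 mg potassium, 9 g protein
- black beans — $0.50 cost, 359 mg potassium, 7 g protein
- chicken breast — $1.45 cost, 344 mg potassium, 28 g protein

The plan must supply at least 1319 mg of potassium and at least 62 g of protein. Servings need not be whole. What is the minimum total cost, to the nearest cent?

For a min-cost LP with two ≥-constraints, a basic feasible solution has at most two positive variables.
brown rice only: max(1319/101, 62/4) = 15.5 servings → $9.30.
cheddar only: max(1319/55, 62/9) = 23.98 servings → $21.58.
black beans only: max(1319/359, 62/7) = 8.857 servings → $4.43.
chicken breast only: max(1319/344, 62/28) = 3.834 servings → $5.56.
brown rice + cheddar with both tight: 12.28 servings and 1.431 servings → $8.66.
brown rice + black beans: the both-tight solution has a negative serving — not a feasible corner.
brown rice + chicken breast with both tight: 10.75 servings and 0.6791 servings → $7.43.
cheddar + black beans with both tight: 4.577 servings and 2.973 servings → $5.61.
cheddar + chicken breast with both targets exact would need a negative amount; discard.
black beans + chicken breast with both tight: 2.041 servings and 1.704 servings → $3.49.
Cheapest feasible corner: $3.49.

$3.49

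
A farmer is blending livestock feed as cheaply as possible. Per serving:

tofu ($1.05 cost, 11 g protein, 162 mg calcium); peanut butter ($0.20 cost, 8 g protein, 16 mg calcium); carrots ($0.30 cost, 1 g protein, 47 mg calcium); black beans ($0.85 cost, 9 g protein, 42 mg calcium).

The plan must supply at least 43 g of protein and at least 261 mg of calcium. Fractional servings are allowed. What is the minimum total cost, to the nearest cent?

$2.04

With two linear requirements the optimum uses one or two foods; enumerate the corners.
tofu only: max(43/11, 261/162) = 3.909 servings → $4.10.
peanut butter only: max(43/8, 261/16) = 16.31 servings → $3.26.
carrots only: max(43/1, 261/47) = 43 servings → $12.90.
black beans only: max(43/9, 261/42) = 6.214 servings → $5.28.
tofu + peanut butter with both tight: 1.25 servings and 3.656 servings → $2.04.
tofu + carrots: intersection lies outside the first quadrant.
tofu + black beans with both tight: 0.5452 servings and 4.111 servings → $4.07.
peanut butter + carrots with both tight: 4.889 servings and 3.889 servings → $2.14.
peanut butter + black beans: the both-tight solution has a negative serving — not a feasible corner.
carrots + black beans with both tight: 1.425 servings and 4.619 servings → $4.35.
The minimum over all feasible corners is $2.04.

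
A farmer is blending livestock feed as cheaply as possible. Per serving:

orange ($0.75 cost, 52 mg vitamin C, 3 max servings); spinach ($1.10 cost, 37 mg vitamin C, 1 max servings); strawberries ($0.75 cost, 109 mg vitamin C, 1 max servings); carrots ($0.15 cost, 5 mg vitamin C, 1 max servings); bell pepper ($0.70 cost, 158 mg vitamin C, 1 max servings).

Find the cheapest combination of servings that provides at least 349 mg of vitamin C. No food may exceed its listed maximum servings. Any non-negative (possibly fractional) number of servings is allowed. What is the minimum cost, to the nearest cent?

Cost per mg of vitamin C: bell pepper $0.0044, strawberries $0.0069, orange $0.0144, spinach $0.0297, carrots $0.0300.
Take 1 serving of bell pepper: +158.0 mg vitamin C for $0.70 (total $0.70, still need 191.0 mg).
Take 1 serving of strawberries: +109.0 mg vitamin C for $0.75 (total $1.45, still need 82.0 mg).
Take 1.577 servings of orange: +82.0 mg vitamin C for $1.18 (total $2.63, still need 0.0 mg).
Filling from the cheapest source first is optimal under one linear minimum: $2.63.

$2.63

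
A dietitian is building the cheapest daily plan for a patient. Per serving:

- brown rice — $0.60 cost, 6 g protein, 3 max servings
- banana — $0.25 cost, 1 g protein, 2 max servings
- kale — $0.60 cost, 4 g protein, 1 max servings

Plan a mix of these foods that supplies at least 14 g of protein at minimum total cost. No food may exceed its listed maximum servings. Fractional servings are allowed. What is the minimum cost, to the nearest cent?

Cost per g of protein: brown rice $0.1000, kale $0.1500, banana $0.2500.
Take 2.333 servings of brown rice: +14.0 g protein for $1.40 (total $1.40, still need 0.0 g).
Greedy by cheapest-per-g is optimal for a single linear constraint, so the minimum cost is $1.40.

$1.40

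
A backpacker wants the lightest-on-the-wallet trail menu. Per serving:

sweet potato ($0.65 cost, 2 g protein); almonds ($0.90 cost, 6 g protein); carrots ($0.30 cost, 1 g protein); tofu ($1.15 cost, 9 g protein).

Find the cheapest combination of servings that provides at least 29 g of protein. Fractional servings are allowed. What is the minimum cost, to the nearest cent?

$3.71

Cost per g of protein: tofu $0.1278, almonds $0.1500, carrots $0.3000, sweet potato $0.3250.
With no serving limits, use only tofu: 29 g / 9 g = 3.222 servings × $1.15 = $3.71.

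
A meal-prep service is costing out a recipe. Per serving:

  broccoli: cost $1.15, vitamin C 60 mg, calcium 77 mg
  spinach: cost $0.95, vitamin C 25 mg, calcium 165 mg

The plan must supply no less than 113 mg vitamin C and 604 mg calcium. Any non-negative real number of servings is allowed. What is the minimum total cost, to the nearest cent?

For a min-cost LP with two ≥-constraints, a basic feasible solution has at most two positive variables.
broccoli only: max(113/60, 604/77) = 7.844 servings → $9.02.
spinach only: max(113/25, 604/165) = 4.52 servings → $4.29.
broccoli + spinach with both tight: 0.4445 servings and 3.453 servings → $3.79.
So the least-cost plan costs $3.79.

$3.79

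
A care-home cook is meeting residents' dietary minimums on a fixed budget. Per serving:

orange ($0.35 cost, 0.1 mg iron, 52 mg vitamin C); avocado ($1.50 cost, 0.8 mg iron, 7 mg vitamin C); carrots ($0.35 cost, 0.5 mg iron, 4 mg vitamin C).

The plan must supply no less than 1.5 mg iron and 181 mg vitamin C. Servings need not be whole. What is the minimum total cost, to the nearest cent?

An LP optimum is at a vertex; with two nutrient constraints at most two foods are used. Check each candidate.
orange only: max(1.5/0.1, 181/52) = 15 servings → $5.25.
avocado only: max(1.5/0.8, 181/7) = 25.86 servings → $38.79.
carrots only: max(1.5/0.5, 181/4) = 45.25 servings → $15.84.
orange + avocado with both tight: 3.284 servings and 1.465 servings → $3.35.
orange + carrots with both tight: 3.301 servings and 2.34 servings → $1.97.
avocado + carrots: the both-tight solution has a negative serving — not a feasible corner.
So the least-cost plan costs $1.97.

$1.97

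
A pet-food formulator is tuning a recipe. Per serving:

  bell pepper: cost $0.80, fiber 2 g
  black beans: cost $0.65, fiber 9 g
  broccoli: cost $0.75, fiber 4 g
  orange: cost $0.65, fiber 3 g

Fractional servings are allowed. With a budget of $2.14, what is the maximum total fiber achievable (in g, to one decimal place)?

Fiber per dollar: black beans 13.85, broccoli 5.333, orange 4.615, bell pepper 2.5.
With no serving limits, spend the whole cost allowance on black beans: $2.14 / $0.65 × 9 g = 29.6 g.

29.6 g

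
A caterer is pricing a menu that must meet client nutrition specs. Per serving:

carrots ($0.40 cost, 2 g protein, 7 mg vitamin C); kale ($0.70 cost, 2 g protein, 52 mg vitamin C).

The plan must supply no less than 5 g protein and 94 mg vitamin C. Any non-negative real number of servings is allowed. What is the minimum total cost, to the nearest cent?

This is a tiny linear program; its minimum lies at a vertex of the feasible set. List the vertices and price them.
carrots only: max(5/2, 94/7) = 13.43 servings → $5.37.
kale only: max(5/2, 94/52) = 2.5 servings → $1.75.
carrots + kale with both tight: 0.8 servings and 1.7 servings → $1.51.
So the least-cost plan costs $1.51.

$1.51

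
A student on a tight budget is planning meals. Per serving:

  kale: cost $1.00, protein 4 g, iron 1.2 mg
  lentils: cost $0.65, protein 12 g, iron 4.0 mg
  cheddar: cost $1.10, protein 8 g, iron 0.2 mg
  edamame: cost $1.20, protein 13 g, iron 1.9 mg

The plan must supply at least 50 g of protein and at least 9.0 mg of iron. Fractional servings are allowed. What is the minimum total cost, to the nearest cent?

Check every corner: each single food scaled to meet both minima, and each pair solved so both constraints bind.
kale only: max(50/4, 9.0/1.2) = 12.5 servings → $12.50.
lentils only: max(50/12, 9.0/4.0) = 4.167 servings → $2.71.
cheddar only: max(50/8, 9.0/0.2) = 45 servings → $49.50.
edamame only: max(50/13, 9.0/1.9) = 4.737 servings → $5.68.
kale + lentils: the both-tight solution has a negative serving — not a feasible corner.
kale + cheddar with both tight: 7.045 servings and 2.727 servings → $10.05.
kale + edamame with both tight: 2.75 servings and 3 servings → $6.35.
lentils + cheddar with both tight: 2.095 servings and 3.108 servings → $4.78.
lentils + edamame with both tight: 0.7534 servings and 3.151 servings → $4.27.
cheddar + edamame with both targets exact would need a negative amount; discard.
Cheapest feasible corner: $2.71.

$2.71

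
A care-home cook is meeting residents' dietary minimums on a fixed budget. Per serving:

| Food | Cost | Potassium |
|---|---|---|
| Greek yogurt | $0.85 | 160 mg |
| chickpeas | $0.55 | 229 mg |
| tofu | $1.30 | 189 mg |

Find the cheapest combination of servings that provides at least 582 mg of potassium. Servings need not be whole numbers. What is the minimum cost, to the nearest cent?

$1.40

Cost per mg of potassium: chickpeas $0.0024, Greek yogurt $0.0053, tofu $0.0069.
With no serving limits, use only chickpeas: 582 mg / 229 mg = 2.541 servings × $0.55 = $1.40.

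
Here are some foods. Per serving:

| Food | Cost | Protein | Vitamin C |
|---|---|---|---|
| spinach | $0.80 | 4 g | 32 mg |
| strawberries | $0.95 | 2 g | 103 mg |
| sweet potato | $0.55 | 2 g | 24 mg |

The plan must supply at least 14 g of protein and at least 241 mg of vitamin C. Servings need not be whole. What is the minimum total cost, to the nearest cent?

$3.62

Compare the cost at each extreme point of the feasible region.
spinach only: max(14/4, 241/32) = 7.531 servings → $6.03.
strawberries only: max(14/2, 241/103) = 7 servings → $6.65.
sweet potato only: max(14/2, 241/24) = 10.04 servings → $5.52.
spinach + strawberries with both tight: 2.759 servings and 1.483 servings → $3.62.
spinach + sweet potato with both targets exact would need a negative amount; discard.
strawberries + sweet potato with both tight: 0.9241 servings and 6.076 servings → $4.22.
Cheapest feasible corner: $3.62.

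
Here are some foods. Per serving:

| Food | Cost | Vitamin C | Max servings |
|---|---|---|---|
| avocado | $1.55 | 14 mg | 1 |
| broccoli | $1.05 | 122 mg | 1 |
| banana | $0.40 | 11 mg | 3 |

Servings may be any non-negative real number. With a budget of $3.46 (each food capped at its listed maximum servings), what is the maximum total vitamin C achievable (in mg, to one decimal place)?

Vitamin C per dollar: broccoli 116.2, banana 27.5, avocado 9.032.
Take 1 serving of broccoli: spends $1.05, +122.0 mg vitamin C (running total 122.0 mg).
Take 3 servings of banana: spends $1.20, +33.0 mg vitamin C (running total 155.0 mg).
Take 0.7806 servings of avocado: spends $1.21, +10.9 mg vitamin C (running total 165.9 mg).
Filling greedily by vitamin C-per-dollar is optimal for one linear limit, giving 165.9 mg.

165.9 mg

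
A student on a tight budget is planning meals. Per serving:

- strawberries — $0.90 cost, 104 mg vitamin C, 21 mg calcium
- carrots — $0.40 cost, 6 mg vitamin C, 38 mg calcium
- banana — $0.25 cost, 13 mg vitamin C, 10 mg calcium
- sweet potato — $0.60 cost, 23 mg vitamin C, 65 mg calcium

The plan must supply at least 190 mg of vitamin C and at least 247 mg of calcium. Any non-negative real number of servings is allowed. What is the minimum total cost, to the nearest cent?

With two linear requirements the optimum uses one or two foods; enumerate the corners.
strawberries only: max(190/104, 247/21) = 11.76 servings → $10.59.
carrots only: max(190/6, 247/38) = 31.67 servings → $12.67.
banana only: max(190/13, 247/10) = 24.7 servings → $6.17.
sweet potato only: max(190/23, 247/65) = 8.261 servings → $4.96.
strawberries + carrots with both tight: 1.5 servings and 5.671 servings → $3.62.
strawberries + banana with both targets exact would need a negative amount; discard.
strawberries + sweet potato with both tight: 1.062 servings and 3.457 servings → $3.03.
carrots + banana with both tight: 3.021 servings and 13.22 servings → $4.51.
carrots + sweet potato: the both-tight solution has a negative serving — not a feasible corner.
banana + sweet potato with both tight: 10.84 servings and 2.132 servings → $3.99.
So the least-cost plan costs $3.03.

$3.03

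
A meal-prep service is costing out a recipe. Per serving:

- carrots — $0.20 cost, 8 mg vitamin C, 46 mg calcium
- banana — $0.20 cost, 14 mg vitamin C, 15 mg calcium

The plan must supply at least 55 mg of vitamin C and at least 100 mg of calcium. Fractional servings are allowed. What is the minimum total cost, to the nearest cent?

$0.88

This is a tiny linear program; its minimum lies at a vertex of the feasible set. List the vertices and price them.
carrots only: max(55/8, 100/46) = 6.875 servings → $1.38.
banana only: max(55/14, 100/15) = 6.667 servings → $1.33.
carrots + banana with both tight: 1.097 servings and 3.302 servings → $0.88.
The minimum over all feasible corners is $0.88.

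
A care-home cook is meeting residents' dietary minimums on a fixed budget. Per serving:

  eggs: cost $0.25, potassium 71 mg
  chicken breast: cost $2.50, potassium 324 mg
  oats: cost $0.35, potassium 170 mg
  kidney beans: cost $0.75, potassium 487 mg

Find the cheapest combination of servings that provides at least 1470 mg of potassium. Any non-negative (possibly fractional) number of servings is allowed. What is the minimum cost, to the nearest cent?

Cost per mg of potassium: kidney beans $0.0015, oats $0.0021, eggs $0.0035, chicken breast $0.0077.
With no serving limits, use only kidney beans: 1470 mg / 487 mg = 3.018 servings × $0.75 = $2.26.

$2.26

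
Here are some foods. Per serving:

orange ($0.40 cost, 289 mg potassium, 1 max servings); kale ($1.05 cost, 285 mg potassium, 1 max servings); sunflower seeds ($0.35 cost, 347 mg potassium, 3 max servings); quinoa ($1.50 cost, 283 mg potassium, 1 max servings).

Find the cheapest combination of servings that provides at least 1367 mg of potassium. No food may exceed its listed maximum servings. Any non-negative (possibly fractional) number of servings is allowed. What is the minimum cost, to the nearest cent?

Cost per mg of potassium: sunflower seeds $0.0010, orange $0.0014, kale $0.0037, quinoa $0.0053.
Take 3 servings of sunflower seeds: +1041.0 mg potassium for $1.05 (total $1.05, still need 326.0 mg).
Take 1 serving of orange: +289.0 mg potassium for $0.40 (total $1.45, still need 37.0 mg).
Take 0.1298 servings of kale: +37.0 mg potassium for $0.14 (total $1.59, still need 0.0 mg).
Filling from the cheapest source first is optimal under one linear minimum: $1.59.

$1.59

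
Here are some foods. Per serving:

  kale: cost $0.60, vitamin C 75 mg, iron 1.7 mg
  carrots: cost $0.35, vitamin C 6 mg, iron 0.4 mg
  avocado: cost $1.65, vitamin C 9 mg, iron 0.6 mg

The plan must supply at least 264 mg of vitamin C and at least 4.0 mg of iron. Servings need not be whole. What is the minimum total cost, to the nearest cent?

Two binding constraints pin down two serving amounts, so the optimal mix uses at most two foods. The candidates are each food alone (scaled to the tighter of vitamin C/iron) and each pair with both constraints tight.
kale only: max(264/75, 4.0/1.7) = 3.52 servings → $2.11.
carrots only: max(264/6, 4.0/0.4) = 44 servings → $15.40.
avocado only: max(264/9, 4.0/0.6) = 29.33 servings → $48.40.
kale + carrots: intersection lies outside the first quadrant.
kale + avocado: the both-tight solution has a negative serving — not a feasible corner.
carrots + avocado (both tight): parallel constraints — no distinct corner.
Cheapest feasible corner: $2.11.

$2.11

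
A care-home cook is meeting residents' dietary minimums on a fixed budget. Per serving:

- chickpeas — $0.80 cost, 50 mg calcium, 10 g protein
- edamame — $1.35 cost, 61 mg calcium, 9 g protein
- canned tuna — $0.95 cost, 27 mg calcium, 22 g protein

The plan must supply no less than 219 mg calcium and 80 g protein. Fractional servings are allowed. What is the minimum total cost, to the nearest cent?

$4.63

chickpeas only: max(219/50, 80/10) = 8 servings → $6.40.
edamame only: max(219/61, 80/9) = 8.889 servings → $12.00.
canned tuna only: max(219/27, 80/22) = 8.111 servings → $7.71.
chickpeas + edamame: the both-tight solution has a negative serving — not a feasible corner.
chickpeas + canned tuna with both tight: 3.202 servings and 2.181 servings → $4.63.
edamame + canned tuna with both tight: 2.419 servings and 2.647 servings → $5.78.
Cheapest feasible corner: $4.63.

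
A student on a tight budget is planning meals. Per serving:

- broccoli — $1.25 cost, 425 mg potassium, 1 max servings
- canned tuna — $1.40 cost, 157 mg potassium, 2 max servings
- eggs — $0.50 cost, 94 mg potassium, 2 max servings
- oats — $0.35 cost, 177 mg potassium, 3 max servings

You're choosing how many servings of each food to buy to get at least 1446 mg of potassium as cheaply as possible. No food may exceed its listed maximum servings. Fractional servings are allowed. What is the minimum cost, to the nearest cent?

Cost per mg of potassium: oats $0.0020, broccoli $0.0029, eggs $0.0053, canned tuna $0.0089.
Take 3 servings of oats: +531.0 mg potassium for $1.05 (total $1.05, still need 915.0 mg).
Take 1 serving of broccoli: +425.0 mg potassium for $1.25 (total $2.30, still need 490.0 mg).
Take 2 servings of eggs: +188.0 mg potassium for $1.00 (total $3.30, still need 302.0 mg).
Take 1.924 servings of canned tuna: +302.0 mg potassium for $2.69 (total $5.99, still need 0.0 mg).
Greedy by cheapest-per-mg is optimal for a single linear constraint, so the minimum cost is $5.99.

$5.99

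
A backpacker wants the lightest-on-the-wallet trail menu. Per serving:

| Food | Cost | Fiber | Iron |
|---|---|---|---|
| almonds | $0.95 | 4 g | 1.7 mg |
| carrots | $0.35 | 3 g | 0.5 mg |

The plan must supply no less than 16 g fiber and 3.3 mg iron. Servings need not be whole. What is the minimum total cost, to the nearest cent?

$2.16

This is a tiny linear program; its minimum lies at a vertex of the feasible set. List the vertices and price them.
almonds only: max(16/4, 3.3/1.7) = 4 servings → $3.80.
carrots only: max(16/3, 3.3/0.5) = 6.6 servings → $2.31.
almonds + carrots with both tight: 0.6129 servings and 4.516 servings → $2.16.
Cheapest feasible corner: $2.16.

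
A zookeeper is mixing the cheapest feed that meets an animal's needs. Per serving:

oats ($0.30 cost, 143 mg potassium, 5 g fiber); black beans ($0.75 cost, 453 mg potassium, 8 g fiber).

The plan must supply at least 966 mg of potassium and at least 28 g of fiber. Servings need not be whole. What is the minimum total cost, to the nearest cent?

A basic optimal solution has at most two foods positive. Try each food alone and each pair with both targets met exactly.
oats only: max(966/143, 28/5) = 6.755 servings → $2.03.
black beans only: max(966/453, 28/8) = 3.5 servings → $2.62.
oats + black beans with both tight: 4.421 servings and 0.7368 servings → $1.88.
So the least-cost plan costs $1.88.

$1.88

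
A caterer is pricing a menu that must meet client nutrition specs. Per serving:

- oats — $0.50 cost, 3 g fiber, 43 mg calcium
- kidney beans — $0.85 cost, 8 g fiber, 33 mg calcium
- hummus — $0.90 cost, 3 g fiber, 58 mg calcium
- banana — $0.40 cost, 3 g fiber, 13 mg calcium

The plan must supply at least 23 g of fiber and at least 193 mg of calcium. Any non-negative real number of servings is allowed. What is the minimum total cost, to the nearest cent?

$3.02

Compare the cost at each extreme point of the feasible region.
oats only: max(23/3, 193/43) = 7.667 servings → $3.83.
kidney beans only: max(23/8, 193/33) = 5.848 servings → $4.97.
hummus only: max(23/3, 193/58) = 7.667 servings → $6.90.
banana only: max(23/3, 193/13) = 14.85 servings → $5.94.
oats + kidney beans with both tight: 3.204 servings and 1.673 servings → $3.02.
oats + hummus: intersection lies outside the first quadrant.
oats + banana with both tight: 3.111 servings and 4.556 servings → $3.38.
kidney beans + hummus with both tight: 2.068 servings and 2.151 servings → $3.69.
kidney beans + banana: intersection lies outside the first quadrant.
hummus + banana with both tight: 2.074 servings and 5.593 servings → $4.10.
The minimum over all feasible corners is $3.02.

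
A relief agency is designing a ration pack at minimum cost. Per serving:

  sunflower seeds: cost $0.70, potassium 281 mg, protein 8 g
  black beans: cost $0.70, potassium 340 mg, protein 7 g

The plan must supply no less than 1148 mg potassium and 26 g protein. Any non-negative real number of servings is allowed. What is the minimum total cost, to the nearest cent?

A basic optimal solution has at most two foods positive. Try each food alone and each pair with both targets met exactly.
sunflower seeds only: max(1148/281, 26/8) = 4.085 servings → $2.86.
black beans only: max(1148/340, 26/7) = 3.714 servings → $2.60.
sunflower seeds + black beans with both tight: 1.068 servings and 2.494 servings → $2.49.
The minimum over all feasible corners is $2.49.

$2.49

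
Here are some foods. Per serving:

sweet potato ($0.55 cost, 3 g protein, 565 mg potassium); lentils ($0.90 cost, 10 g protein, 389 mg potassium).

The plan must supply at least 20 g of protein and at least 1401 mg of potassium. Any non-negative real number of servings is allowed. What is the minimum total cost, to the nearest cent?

The cheapest plan sits at a corner of the feasible region — with two constraints it uses at most two foods.
sweet potato only: max(20/3, 1401/565) = 6.667 servings → $3.67.
lentils only: max(20/10, 1401/389) = 3.602 servings → $3.24.
sweet potato + lentils with both tight: 1.39 servings and 1.583 servings → $2.19.
So the least-cost plan costs $2.19.

$2.19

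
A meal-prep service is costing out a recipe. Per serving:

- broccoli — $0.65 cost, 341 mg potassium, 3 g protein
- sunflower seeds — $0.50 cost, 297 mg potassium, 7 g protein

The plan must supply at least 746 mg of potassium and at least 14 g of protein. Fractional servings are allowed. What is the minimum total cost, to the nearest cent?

$1.26

Minimising a linear cost over {potassium ≥ 746, protein ≥ 14, servings ≥ 0} — the optimum is at a vertex, using one or two foods.
broccoli only: max(746/341, 14/3) = 4.667 servings → $3.03.
sunflower seeds only: max(746/297, 14/7) = 2.512 servings → $1.26.
broccoli + sunflower seeds with both tight: 0.7112 servings and 1.695 servings → $1.31.
The minimum over all feasible corners is $1.26.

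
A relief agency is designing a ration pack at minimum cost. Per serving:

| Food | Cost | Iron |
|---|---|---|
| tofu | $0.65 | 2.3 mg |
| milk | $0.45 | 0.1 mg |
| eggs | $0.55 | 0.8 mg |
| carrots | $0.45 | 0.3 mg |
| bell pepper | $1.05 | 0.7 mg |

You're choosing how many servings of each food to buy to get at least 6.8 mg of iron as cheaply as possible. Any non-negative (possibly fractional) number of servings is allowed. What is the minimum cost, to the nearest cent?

Cost per mg of iron: tofu $0.2826, eggs $0.6875, carrots $1.5000, bell pepper $1.5000, milk $4.5000.
With no serving limits, use only tofu: 6.8 mg / 2.3 mg = 2.957 servings × $0.65 = $1.92.

$1.92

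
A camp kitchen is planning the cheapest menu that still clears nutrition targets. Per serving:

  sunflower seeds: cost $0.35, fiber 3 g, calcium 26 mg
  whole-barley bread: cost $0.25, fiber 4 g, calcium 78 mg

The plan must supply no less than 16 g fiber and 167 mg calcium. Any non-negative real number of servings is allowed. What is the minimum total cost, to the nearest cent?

sunflower seeds only: max(16/3, 167/26) = 6.423 servings → $2.25.
whole-barley bread only: max(16/4, 167/78) = 4 servings → $1.00.
sunflower seeds + whole-barley bread with both tight: 4.462 servings and 0.6538 servings → $1.73.
Cheapest feasible corner: $1.00.

$1.00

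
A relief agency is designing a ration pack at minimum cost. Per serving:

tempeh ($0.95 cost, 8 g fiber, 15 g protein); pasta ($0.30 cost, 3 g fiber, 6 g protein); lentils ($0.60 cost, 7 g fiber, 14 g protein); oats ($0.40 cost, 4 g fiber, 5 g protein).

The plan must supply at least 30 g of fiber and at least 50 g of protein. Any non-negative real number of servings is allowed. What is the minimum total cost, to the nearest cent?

The cheapest plan sits at a corner of the feasible region — with two constraints it uses at most two foods.
tempeh only: max(30/8, 50/15) = 3.75 servings → $3.56.
pasta only: max(30/3, 50/6) = 10 servings → $3.00.
lentils only: max(30/7, 50/14) = 4.286 servings → $2.57.
oats only: max(30/4, 50/5) = 10 servings → $4.00.
tempeh + pasta: the both-tight solution has a negative serving — not a feasible corner.
tempeh + lentils with both targets exact would need a negative amount; discard.
tempeh + oats with both tight: 2.5 servings and 2.5 servings → $3.38.
pasta + lentils (both tight): parallel constraints — no distinct corner.
pasta + oats with both tight: 5.556 servings and 3.333 servings → $3.00.
lentils + oats with both tight: 2.381 servings and 3.333 servings → $2.76.
The minimum over all feasible corners is $2.57.

$2.57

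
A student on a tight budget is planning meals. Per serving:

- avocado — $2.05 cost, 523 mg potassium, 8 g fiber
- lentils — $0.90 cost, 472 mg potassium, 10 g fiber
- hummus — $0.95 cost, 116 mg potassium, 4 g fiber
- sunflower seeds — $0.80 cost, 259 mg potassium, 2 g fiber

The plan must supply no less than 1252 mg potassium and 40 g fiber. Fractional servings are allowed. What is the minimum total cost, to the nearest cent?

$3.60

Minimising a linear cost over {potassium ≥ 1252, fiber ≥ 40, servings ≥ 0} — the optimum is at a vertex, using one or two foods.
avocado only: max(1252/523, 40/8) = 5 servings → $10.25.
lentils only: max(1252/472, 40/10) = 4 servings → $3.60.
hummus only: max(1252/116, 40/4) = 10.79 servings → $10.25.
sunflower seeds only: max(1252/259, 40/2) = 20 servings → $16.00.
avocado + lentils: the both-tight solution has a negative serving — not a feasible corner.
avocado + hummus with both tight: 0.3162 servings and 9.368 servings → $9.55.
avocado + sunflower seeds: the both-tight solution has a negative serving — not a feasible corner.
lentils + hummus with both tight: 0.5055 servings and 8.736 servings → $8.75.
lentils + sunflower seeds: intersection lies outside the first quadrant.
hummus + sunflower seeds with both tight: 9.771 servings and 0.4577 servings → $9.65.
So the least-cost plan costs $3.60.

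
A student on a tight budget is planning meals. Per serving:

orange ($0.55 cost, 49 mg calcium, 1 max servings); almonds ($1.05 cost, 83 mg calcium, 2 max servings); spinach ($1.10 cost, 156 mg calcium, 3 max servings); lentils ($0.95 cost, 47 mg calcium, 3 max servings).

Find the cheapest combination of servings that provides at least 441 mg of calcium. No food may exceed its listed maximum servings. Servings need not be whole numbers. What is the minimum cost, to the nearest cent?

Cost per mg of calcium: spinach $0.0071, orange $0.0112, almonds $0.0127, lentils $0.0202.
Take 2.827 servings of spinach: +441.0 mg calcium for $3.11 (total $3.11, still need 0.0 mg).
Greedy by cheapest-per-mg is optimal for a single linear constraint, so the minimum cost is $3.11.

$3.11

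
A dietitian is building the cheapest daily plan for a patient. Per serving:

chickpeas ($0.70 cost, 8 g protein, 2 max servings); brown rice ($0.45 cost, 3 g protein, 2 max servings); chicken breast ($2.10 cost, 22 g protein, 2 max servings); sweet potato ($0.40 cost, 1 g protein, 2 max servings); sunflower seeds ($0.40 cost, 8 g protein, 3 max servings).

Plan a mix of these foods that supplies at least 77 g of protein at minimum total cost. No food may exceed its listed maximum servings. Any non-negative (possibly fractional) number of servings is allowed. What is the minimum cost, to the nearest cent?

$6.13

Cost per g of protein: sunflower seeds $0.0500, chickpeas $0.0875, chicken breast $0.0955, brown rice $0.1500, sweet potato $0.4000.
Take 3 servings of sunflower seeds: +24.0 g protein for $1.20 (total $1.20, still need 53.0 g).
Take 2 servings of chickpeas: +16.0 g protein for $1.40 (total $2.60, still need 37.0 g).
Take 1.682 servings of chicken breast: +37.0 g protein for $3.53 (total $6.13, still need 0.0 g).
Greedy by cheapest-per-g is optimal for a single linear constraint, so the minimum cost is $6.13.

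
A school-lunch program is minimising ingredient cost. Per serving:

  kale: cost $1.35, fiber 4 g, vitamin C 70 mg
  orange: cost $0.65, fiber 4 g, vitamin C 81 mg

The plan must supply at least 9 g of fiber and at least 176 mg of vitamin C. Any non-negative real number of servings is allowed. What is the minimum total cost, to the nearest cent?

This is a tiny linear program; its minimum lies at a vertex of the feasible set. List the vertices and price them.
kale only: max(9/4, 176/70) = 2.514 servings → $3.39.
orange only: max(9/4, 176/81) = 2.25 servings → $1.46.
kale + orange with both tight: 0.5682 servings and 1.682 servings → $1.86.
The minimum over all feasible corners is $1.46.

$1.46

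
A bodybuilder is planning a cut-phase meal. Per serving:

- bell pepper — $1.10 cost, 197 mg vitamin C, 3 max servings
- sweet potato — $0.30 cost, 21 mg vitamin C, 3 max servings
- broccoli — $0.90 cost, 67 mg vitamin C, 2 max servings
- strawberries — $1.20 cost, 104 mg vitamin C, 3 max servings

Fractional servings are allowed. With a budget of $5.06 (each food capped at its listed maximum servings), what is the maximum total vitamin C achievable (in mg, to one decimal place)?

743.5 mg

Vitamin C per dollar: bell pepper 179.1, strawberries 86.67, broccoli 74.44, sweet potato 70.
Take 3 servings of bell pepper: spends $3.30, +591.0 mg vitamin C (running total 591.0 mg).
Take 1.467 servings of strawberries: spends $1.76, +152.5 mg vitamin C (running total 743.5 mg).
Greedy by best ratio exhausts the cost allowance optimally: 743.5 mg.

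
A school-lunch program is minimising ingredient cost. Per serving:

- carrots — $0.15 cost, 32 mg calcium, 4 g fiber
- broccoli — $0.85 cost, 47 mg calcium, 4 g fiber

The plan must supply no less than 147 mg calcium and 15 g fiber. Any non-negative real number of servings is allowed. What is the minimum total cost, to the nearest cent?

$0.69

This is a tiny linear program; its minimum lies at a vertex of the feasible set. List the vertices and price them.
carrots only: max(147/32, 15/4) = 4.594 servings → $0.69.
broccoli only: max(147/47, 15/4) = 3.75 servings → $3.19.
carrots + broccoli with both tight: 1.95 servings and 1.8 servings → $1.82.
Cheapest feasible corner: $0.69.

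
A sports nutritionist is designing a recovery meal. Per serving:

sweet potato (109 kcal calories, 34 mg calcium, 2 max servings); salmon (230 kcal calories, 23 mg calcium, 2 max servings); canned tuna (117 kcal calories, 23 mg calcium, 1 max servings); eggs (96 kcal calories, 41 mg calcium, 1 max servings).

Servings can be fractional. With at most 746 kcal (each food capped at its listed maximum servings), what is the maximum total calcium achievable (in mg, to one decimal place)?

163.5 mg

Calcium per kcal: eggs 0.4271, sweet potato 0.3119, canned tuna 0.1966, salmon 0.1.
Take 1 serving of eggs: uses 96 kcal, +41.0 mg calcium (running total 41.0 mg).
Take 2 servings of sweet potato: uses 218 kcal, +68.0 mg calcium (running total 109.0 mg).
Take 1 serving of canned tuna: uses 117 kcal, +23.0 mg calcium (running total 132.0 mg).
Take 1.37 servings of salmon: uses 315 kcal, +31.5 mg calcium (running total 163.5 mg).
Filling greedily by calcium-per-kcal is optimal for one linear limit, giving 163.5 mg.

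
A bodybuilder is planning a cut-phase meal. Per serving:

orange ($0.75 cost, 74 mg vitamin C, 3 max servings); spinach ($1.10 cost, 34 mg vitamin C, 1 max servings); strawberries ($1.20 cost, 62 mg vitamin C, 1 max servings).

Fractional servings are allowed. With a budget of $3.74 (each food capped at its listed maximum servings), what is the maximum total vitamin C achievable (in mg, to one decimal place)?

Vitamin C per dollar: orange 98.67, strawberries 51.67, spinach 30.91.
Take 3 servings of orange: spends $2.25, +222.0 mg vitamin C (running total 222.0 mg).
Take 1 serving of strawberries: spends $1.20, +62.0 mg vitamin C (running total 284.0 mg).
Take 0.2636 servings of spinach: spends $0.29, +9.0 mg vitamin C (running total 293.0 mg).
Greedy by best ratio exhausts the cost allowance optimally: 293.0 mg.

293.0 mg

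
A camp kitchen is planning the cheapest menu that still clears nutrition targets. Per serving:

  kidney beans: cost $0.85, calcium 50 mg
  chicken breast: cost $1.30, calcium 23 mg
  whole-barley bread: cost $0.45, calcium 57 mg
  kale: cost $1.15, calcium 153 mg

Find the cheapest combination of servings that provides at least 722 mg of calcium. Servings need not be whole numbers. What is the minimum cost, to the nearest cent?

Cost per mg of calcium: kale $0.0075, whole-barley bread $0.0079, kidney beans $0.0170, chicken breast $0.0565.
With no serving limits, use only kale: 722 mg / 153 mg = 4.719 servings × $1.15 = $5.43.

$5.43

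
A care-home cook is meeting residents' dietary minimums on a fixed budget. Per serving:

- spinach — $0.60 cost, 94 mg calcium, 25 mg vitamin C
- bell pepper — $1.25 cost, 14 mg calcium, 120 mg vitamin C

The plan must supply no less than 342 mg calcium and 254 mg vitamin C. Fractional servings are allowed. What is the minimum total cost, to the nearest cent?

spinach only: max(342/94, 254/25) = 10.16 servings → $6.10.
bell pepper only: max(342/14, 254/120) = 24.43 servings → $30.54.
spinach + bell pepper with both tight: 3.429 servings and 1.402 servings → $3.81.
The minimum over all feasible corners is $3.81.

$3.81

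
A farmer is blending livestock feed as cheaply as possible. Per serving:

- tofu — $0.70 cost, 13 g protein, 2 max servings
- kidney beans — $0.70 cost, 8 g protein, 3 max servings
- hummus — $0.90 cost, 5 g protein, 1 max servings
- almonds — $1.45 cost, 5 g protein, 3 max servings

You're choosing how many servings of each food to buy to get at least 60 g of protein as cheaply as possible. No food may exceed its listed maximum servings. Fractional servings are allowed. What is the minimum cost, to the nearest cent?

$5.85

Cost per g of protein: tofu $0.0538, kidney beans $0.0875, hummus $0.1800, almonds $0.2900.
Take 2 servings of tofu: +26.0 g protein for $1.40 (total $1.40, still need 34.0 g).
Take 3 servings of kidney beans: +24.0 g protein for $2.10 (total $3.50, still need 10.0 g).
Take 1 serving of hummus: +5.0 g protein for $0.90 (total $4.40, still need 5.0 g).
Take 1 serving of almonds: +5.0 g protein for $1.45 (total $5.85, still need 0.0 g).
Filling from the cheapest source first is optimal under one linear minimum: $5.85.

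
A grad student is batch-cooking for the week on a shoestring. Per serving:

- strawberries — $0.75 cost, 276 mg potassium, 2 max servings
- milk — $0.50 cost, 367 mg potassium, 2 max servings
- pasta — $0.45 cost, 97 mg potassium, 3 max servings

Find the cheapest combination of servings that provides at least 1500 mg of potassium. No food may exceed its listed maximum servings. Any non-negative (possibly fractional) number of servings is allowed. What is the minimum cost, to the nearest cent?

Cost per mg of potassium: milk $0.0014, strawberries $0.0027, pasta $0.0046.
Take 2 servings of milk: +734.0 mg potassium for $1.00 (total $1.00, still need 766.0 mg).
Take 2 servings of strawberries: +552.0 mg potassium for $1.50 (total $2.50, still need 214.0 mg).
Take 2.206 servings of pasta: +214.0 mg potassium for $0.99 (total $3.49, still need 0.0 mg).
Greedy by cheapest-per-mg is optimal for a single linear constraint, so the minimum cost is $3.49.

$3.49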